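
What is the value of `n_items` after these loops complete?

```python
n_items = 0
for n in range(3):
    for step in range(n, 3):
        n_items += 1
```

Upper triangle: 3 + 2 + ... + 1
`n_items` takes the values: 0 → 1 → 2 → 3 → 4 → 5 → 6

Answer: 6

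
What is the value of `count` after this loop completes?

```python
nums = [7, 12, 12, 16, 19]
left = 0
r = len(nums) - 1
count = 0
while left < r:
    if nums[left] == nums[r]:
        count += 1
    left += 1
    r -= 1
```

Count matching pairs from ends
`count` takes the values: 0

Answer: 0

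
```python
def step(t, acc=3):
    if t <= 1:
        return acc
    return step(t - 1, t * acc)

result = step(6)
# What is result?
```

Accumulator trace (n, acc): (6, 3) -> (5, 18) -> (4, 90) -> (3, 360) -> (2, 1080) -> (1, 2160) -> return 2160

Answer: 2160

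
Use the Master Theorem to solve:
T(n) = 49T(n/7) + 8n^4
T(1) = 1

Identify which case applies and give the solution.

a=49, b=7, f(n)=8n^4. log_7(49) = 2. Since c=4 > 2 and the regularity condition holds (49(n/7)^4 = (49/7^4)n^4 with 49/7^4 < 1), Case 3 applies: T(n) = Θ(f(n)) = O(n^4).

Answer: O(n^4) - Case 3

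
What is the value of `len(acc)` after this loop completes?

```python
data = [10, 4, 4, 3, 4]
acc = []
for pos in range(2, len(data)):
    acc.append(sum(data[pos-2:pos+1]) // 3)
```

Number of 3-element averages
`acc` takes the values: [] → [6] → [6, 3] → [6, 3, 3]
So `len(acc)` = 3

Answer: 3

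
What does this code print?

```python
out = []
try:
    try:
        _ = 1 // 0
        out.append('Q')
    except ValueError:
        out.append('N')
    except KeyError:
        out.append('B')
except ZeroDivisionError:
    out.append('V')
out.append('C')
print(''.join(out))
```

Execution trace: 'V' (outer except ZeroDivisionError) → 'C' (after the try/except). Output: VC

Answer: VC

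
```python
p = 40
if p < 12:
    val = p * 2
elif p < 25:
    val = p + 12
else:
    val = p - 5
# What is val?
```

Trace:
`p = 40` → p = 40
`if p < 12: ...` → p < 12 is False, p < 25 is False, take else branch → val = 35
So val = 35

Answer: 35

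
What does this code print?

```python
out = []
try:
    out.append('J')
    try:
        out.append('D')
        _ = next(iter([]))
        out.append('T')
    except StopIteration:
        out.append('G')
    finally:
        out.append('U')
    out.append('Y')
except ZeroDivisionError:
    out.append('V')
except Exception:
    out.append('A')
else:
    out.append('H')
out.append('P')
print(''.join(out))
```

Execution trace: 'J' (try body) → 'D' (inner try body) → 'G' (inner except StopIteration) → 'U' (inner finally) → 'Y' (try body, no exception) → 'H' (else) → 'P' (after the try/except). Output: JDGUYHP

Answer: JDGUYHP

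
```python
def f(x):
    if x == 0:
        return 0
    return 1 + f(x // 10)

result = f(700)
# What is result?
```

Count of digits of 700: 3

Answer: 3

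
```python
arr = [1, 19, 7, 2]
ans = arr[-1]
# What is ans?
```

Trace:
`arr = [1, 19, 7, 2]` → arr = [1, 19, 7, 2]
`ans = arr[-1]` → ans = 2
So ans = 2

Answer: 2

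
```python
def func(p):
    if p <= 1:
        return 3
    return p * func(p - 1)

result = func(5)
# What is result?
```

func(5) = 5 * 4 * 3 * 2 * 3 = 360

Answer: 360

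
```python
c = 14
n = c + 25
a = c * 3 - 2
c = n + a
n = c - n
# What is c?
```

Trace:
`c = 14` → c = 14
`n = c + 25` → n = 39
`a = c * 3 - 2` → a = 40
`c = n + a` → c = 79
`n = c - n` → n = 40
So c = 79

Answer: 79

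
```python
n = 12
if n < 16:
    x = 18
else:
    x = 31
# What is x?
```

Trace:
`n = 12` → n = 12
`if n < 16: ...` → n < 16 is True → x = 18
So x = 18

Answer: 18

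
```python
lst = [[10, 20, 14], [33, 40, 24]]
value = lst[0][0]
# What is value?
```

Trace:
`lst = [[10, 20, 14], [33, 40, 24]]` → lst = [[10, 20, 14], [33, 40, 24]]
`value = lst[0][0]` → value = 10
So value = 10

Answer: 10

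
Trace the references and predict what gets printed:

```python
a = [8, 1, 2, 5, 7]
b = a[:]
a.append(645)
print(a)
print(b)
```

Key concept: slice [:] creates copy.
Step by step:
`a = [8, 1, 2, 5, 7]` → a = [8, 1, 2, 5, 7]
`b = a[:]` → b = [8, 1, 2, 5, 7]
`a.append(645)` → a = [8, 1, 2, 5, 7, 645]
`print(a)` → prints [8, 1, 2, 5, 7, 645]
`print(b)` → prints [8, 1, 2, 5, 7]

Answer:
[8, 1, 2, 5, 7, 645]
[8, 1, 2, 5, 7]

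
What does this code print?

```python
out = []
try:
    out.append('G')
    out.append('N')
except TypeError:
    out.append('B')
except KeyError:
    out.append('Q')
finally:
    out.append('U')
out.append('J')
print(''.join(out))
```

Execution trace: 'G' (try body) → 'N' (try body, no exception) → 'U' (finally) → 'J' (after the try/except). Output: GNUJ

Answer: GNUJ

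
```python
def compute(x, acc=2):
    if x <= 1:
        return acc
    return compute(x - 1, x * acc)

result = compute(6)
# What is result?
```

Accumulator trace (n, acc): (6, 2) -> (5, 12) -> (4, 60) -> (3, 240) -> (2, 720) -> (1, 1440) -> return 1440

Answer: 1440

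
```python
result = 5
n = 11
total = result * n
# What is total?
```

Trace:
`result = 5` → result = 5
`n = 11` → n = 11
`total = result * n` → total = 55
So total = 55

Answer: 55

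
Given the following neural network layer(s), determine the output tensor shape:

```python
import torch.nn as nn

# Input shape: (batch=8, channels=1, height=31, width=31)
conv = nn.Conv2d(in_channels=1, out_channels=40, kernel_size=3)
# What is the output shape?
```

Input: (8, 1, 31, 31) -> Output: (8, 40, 29, 29)

Answer: (8, 40, 29, 29)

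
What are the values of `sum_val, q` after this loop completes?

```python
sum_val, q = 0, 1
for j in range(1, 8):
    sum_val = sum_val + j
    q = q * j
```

Sum and factorial of 1 to 7
`sum_val, q` takes the values: (0, 1) → (1, 1) → (3, 1) → (3, 2) → (6, 2) → (6, 6) → (10, 6) → (10, 24) → (15, 24) → (15, 120) → (21, 120) → (21, 720) → (28, 720) → (28, 5040)

Answer: 28, 5040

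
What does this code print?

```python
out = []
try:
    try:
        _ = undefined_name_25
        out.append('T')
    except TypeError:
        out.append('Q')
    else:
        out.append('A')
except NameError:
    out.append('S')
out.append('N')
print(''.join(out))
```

Execution trace: 'S' (outer except NameError) → 'N' (after the try/except). Output: SN

Answer: SN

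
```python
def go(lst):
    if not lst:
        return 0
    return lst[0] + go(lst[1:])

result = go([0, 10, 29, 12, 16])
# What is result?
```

0 + 10 + 29 + 12 + 16 + 0 = 67

Answer: 67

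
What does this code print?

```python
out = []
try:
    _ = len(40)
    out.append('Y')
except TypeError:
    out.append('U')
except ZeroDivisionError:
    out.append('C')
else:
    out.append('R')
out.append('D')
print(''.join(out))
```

Execution trace: 'U' (except TypeError) → 'D' (after the try/except). Output: UD

Answer: UD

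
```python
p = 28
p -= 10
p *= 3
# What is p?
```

Trace:
`p = 28` → p = 28
`p -= 10` → p = 18
`p *= 3` → p = 54
So p = 54

Answer: 54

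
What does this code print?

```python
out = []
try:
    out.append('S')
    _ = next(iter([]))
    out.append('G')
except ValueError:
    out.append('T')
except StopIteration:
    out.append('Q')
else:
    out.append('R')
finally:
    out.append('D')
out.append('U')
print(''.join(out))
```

Execution trace: 'S' (try body) → 'Q' (except StopIteration) → 'D' (finally) → 'U' (after the try/except). Output: SQDU

Answer: SQDU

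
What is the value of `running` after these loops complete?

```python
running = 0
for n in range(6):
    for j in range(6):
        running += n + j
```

Sum of all n+j for n,j in 6x6
`running` takes the values: 0 → 1 → 3 → 6 → 10 → 15 → 16 → 18 → 21 → 25 → 30 → 36 → 38 → 41 → 45 → 50 → 56 → 63 → 66 → 70 → 75 → 81 → 88 → 96 → 100 → 105 → 111 → 118 → 126 → 135 → 140 → 146 → 153 → 161 → 170 → 180

Answer: 180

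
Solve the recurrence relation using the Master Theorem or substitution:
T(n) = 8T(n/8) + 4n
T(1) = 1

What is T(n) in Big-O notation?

By Master Theorem: a=8, b=8, f(n)=4n. Since log_8(8) = 1 and f(n) = Θ(n^1), Case 2 applies. T(n) = O(n log n).

Answer: O(n log n)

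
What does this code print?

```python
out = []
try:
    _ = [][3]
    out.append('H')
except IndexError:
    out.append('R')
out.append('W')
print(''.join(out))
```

Execution trace: 'R' (except IndexError) → 'W' (after the try/except). Output: RW

Answer: RW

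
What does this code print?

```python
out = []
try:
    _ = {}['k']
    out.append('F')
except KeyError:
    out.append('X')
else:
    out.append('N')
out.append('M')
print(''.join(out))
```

Execution trace: 'X' (except KeyError) → 'M' (after the try/except). Output: XM

Answer: XM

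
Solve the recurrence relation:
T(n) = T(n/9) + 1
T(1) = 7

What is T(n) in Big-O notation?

Each step divides n by 9 and adds 1. After log_9(n) steps we reach T(1)=7. So T(n) = 1·log_9(n) + 7 = O(log n).

Answer: O(log n)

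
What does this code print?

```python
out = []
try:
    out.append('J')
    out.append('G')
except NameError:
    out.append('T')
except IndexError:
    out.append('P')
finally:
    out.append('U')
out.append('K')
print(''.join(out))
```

Execution trace: 'J' (try body) → 'G' (try body, no exception) → 'U' (finally) → 'K' (after the try/except). Output: JGUK

Answer: JGUK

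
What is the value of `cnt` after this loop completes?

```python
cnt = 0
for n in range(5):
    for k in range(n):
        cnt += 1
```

Triangle number: 0+1+2+...+4
`cnt` takes the values: 0 → 1 → 2 → 3 → 4 → 5 → 6 → 7 → 8 → 9 → 10

Answer: 10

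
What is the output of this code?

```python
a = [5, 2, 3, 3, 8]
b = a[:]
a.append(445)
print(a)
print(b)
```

Key concept: slice [:] creates copy.
Step by step:
`a = [5, 2, 3, 3, 8]` → a = [5, 2, 3, 3, 8]
`b = a[:]` → b = [5, 2, 3, 3, 8]
`a.append(445)` → a = [5, 2, 3, 3, 8, 445]
`print(a)` → prints [5, 2, 3, 3, 8, 445]
`print(b)` → prints [5, 2, 3, 3, 8]

Answer:
[5, 2, 3, 3, 8, 445]
[5, 2, 3, 3, 8]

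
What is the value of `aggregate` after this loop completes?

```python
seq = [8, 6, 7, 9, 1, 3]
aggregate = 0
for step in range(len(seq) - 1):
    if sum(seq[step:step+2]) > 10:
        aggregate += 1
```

Count windows with sum > 10
`aggregate` takes the values: 0 → 1 → 2 → 3

Answer: 3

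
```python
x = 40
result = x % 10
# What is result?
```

Trace:
`x = 40` → x = 40
`result = x % 10` → result = 0
So result = 0

Answer: 0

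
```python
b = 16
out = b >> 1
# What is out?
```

Trace:
`b = 16` → b = 16
`out = b >> 1` → out = 8
So out = 8

Answer: 8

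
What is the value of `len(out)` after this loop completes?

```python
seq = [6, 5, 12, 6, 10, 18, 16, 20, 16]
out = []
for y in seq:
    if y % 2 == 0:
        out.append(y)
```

Count even numbers in [6, 5, 12, 6, 10, 18, 16, 20, 16]
`out` takes the values: [] → [6] → [6, 12] → [6, 12, 6] → [6, 12, 6, 10] → [6, 12, 6, 10, 18] → [6, 12, 6, 10, 18, 16] → [6, 12, 6, 10, 18, 16, 20] → [6, 12, 6, 10, 18, 16, 20, 16]
So `len(out)` = 8

Answer: 8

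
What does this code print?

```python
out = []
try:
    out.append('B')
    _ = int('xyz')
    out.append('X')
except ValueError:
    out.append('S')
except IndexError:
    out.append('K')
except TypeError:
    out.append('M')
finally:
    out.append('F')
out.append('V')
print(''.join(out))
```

Execution trace: 'B' (try body) → 'S' (except ValueError) → 'F' (finally) → 'V' (after the try/except). Output: BSFV

Answer: BSFV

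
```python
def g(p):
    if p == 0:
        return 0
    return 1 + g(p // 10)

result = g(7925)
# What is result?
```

Count of digits of 7925: 4

Answer: 4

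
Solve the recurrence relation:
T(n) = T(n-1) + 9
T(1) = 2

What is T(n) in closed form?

Unrolling: T(n) = T(1) + 9·(n-1) = 2 + 9(n-1) = 9n - 7.

Answer: T(n) = 9n - 7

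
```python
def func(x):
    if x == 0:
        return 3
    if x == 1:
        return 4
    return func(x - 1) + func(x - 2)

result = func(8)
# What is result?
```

Build up from base cases: func(0)=3, func(1)=4, func(2)=7, func(3)=11, func(4)=18, func(5)=29, func(6)=47, ..., func(8)=123

Answer: 123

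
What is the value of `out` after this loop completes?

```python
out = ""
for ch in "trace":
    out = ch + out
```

Reverse 'trace'
`out` takes the values: "" → "t" → "rt" → "art" → "cart" → "ecart"

Answer: "ecart"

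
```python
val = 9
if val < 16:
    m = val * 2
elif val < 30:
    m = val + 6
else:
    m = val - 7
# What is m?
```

Trace:
`val = 9` → val = 9
`if val < 16: ...` → val < 16 is True → m = 18
So m = 18

Answer: 18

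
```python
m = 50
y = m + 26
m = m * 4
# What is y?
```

Trace:
`m = 50` → m = 50
`y = m + 26` → y = 76
`m = m * 4` → m = 200
So y = 76

Answer: 76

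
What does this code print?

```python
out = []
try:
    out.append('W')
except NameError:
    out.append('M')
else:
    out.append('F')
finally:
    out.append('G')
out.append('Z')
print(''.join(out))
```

Execution trace: 'W' (try body, no exception) → 'F' (else) → 'G' (finally) → 'Z' (after the try/except). Output: WFGZ

Answer: WFGZ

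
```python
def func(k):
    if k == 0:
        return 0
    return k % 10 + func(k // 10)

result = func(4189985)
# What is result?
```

Sum of digits of 4189985: 5 + 8 + 9 + 9 + 8 + 1 + 4 = 44

Answer: 44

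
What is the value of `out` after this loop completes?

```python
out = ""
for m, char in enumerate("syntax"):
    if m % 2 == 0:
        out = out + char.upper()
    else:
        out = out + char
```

Uppercase even positions in 'syntax'
`out` takes the values: "" → "S" → "Sy" → "SyN" → "SyNt" → "SyNtA" → "SyNtAx"

Answer: "SyNtAx"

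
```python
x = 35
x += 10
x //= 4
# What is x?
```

Trace:
`x = 35` → x = 35
`x += 10` → x = 45
`x //= 4` → x = 11
So x = 11

Answer: 11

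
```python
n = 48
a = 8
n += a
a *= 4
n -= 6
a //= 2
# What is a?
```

Trace:
`n = 48` → n = 48
`a = 8` → a = 8
`n += a` → n = 56
`a *= 4` → a = 32
`n -= 6` → n = 50
`a //= 2` → a = 16
So a = 16

Answer: 16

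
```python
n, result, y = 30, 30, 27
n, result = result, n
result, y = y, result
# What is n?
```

Trace:
`n, result, y = 30, 30, 27` → n = 30; result = 30; y = 27
`n, result = result, n` → n = 30; result = 30
`result, y = y, result` → result = 27; y = 30
So n = 30

Answer: 30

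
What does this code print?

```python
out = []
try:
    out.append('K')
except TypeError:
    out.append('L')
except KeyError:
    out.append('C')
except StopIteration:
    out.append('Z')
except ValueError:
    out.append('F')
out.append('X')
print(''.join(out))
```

Execution trace: 'K' (try body, no exception) → 'X' (after the try/except). Output: KX

Answer: KX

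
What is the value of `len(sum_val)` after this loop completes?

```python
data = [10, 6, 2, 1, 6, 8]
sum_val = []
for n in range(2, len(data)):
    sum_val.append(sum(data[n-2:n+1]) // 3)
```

Number of 3-element averages
`sum_val` takes the values: [] → [6] → [6, 3] → [6, 3, 3] → [6, 3, 3, 5]
So `len(sum_val)` = 4

Answer: 4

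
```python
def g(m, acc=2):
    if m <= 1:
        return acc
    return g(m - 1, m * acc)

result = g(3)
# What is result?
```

Accumulator trace (n, acc): (3, 2) -> (2, 6) -> (1, 12) -> return 12

Answer: 12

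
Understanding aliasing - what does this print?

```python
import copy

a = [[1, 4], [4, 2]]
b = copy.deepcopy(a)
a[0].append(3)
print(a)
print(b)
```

Key concept: deep copy is fully independent.
Step by step:
`a = [[1, 4], [4, 2]]` → a = [[1, 4], [4, 2]]
`b = copy.deepcopy(a)` → b = [[1, 4], [4, 2]]
`a[0].append(3)` → a = [[1, 4, 3], [4, 2]]
`print(a)` → prints [[1, 4, 3], [4, 2]]
`print(b)` → prints [[1, 4], [4, 2]]

Answer:
[[1, 4, 3], [4, 2]]
[[1, 4], [4, 2]]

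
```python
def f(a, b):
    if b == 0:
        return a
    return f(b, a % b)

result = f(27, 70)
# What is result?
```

f(27, 70) -> f(70, 27) -> f(27, 16) -> f(16, 11) -> f(11, 5) -> f(5, 1) -> f(1, 0) -> 1

Answer: 1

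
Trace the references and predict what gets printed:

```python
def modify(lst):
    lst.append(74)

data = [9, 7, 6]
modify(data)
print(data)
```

Key concept: function modifies passed list.
Step by step:
`data = [9, 7, 6]` → data = [9, 7, 6]
`modify(data)` → data = [9, 7, 6, 74]
`print(data)` → prints [9, 7, 6, 74]

Answer: [9, 7, 6, 74]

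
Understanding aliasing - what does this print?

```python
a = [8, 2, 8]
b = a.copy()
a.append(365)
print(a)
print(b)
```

Key concept: list.copy() creates independent copy.
Step by step:
`a = [8, 2, 8]` → a = [8, 2, 8]
`b = a.copy()` → b = [8, 2, 8]
`a.append(365)` → a = [8, 2, 8, 365]
`print(a)` → prints [8, 2, 8, 365]
`print(b)` → prints [8, 2, 8]

Answer:
[8, 2, 8, 365]
[8, 2, 8]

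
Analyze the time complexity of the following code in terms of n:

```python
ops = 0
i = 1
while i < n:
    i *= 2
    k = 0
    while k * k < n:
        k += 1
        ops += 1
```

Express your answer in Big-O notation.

Each loop level contributes: log n × √n. Multiplying the contributions gives O(√n log n).

Answer: O(√n log n)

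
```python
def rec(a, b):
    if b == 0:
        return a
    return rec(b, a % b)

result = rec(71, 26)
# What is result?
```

rec(71, 26) -> rec(26, 19) -> rec(19, 7) -> rec(7, 5) -> rec(5, 2) -> rec(2, 1) -> rec(1, 0) -> 1

Answer: 1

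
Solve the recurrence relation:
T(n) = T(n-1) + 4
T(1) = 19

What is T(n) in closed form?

Unrolling: T(n) = T(1) + 4·(n-1) = 19 + 4(n-1) = 4n + 15.

Answer: T(n) = 4n + 15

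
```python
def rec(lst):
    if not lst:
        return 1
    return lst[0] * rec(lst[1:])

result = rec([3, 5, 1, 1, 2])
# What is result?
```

Product over [3, 5, 1, 1, 2] = 3 * 5 * 1 * 1 * 2 = 30

Answer: 30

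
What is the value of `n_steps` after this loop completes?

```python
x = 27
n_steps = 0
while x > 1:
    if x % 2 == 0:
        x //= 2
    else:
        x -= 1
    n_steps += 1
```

Steps to reduce 27 to 1
`n_steps` takes the values: 0 → 1 → 2 → 3 → 4 → 5 → 6 → 7

Answer: 7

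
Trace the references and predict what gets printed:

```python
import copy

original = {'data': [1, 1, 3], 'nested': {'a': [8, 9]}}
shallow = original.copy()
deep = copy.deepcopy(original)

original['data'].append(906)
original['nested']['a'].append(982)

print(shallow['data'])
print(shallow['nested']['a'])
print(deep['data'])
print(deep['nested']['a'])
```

Key concept: comparing shallow vs deep copy.
Step by step:
`original = {'data': [1, 1, 3], 'nested': {'a': [8, 9]}}` → original = {'data': [1, 1, 3], 'nested': {'a': [8, 9]}}
`shallow = original.copy()` → shallow = {'data': [1, 1, 3], 'nested': {'a': [8, 9]}}
`deep = copy.deepcopy(original)` → deep = {'data': [1, 1, 3], 'nested': {'a': [8, 9]}}
`original['data'].append(906)` → original = {'data': [1, 1, 3, 906], 'nested': {'a': [8, 9]}}; shallow = {'data': [1, 1, 3, 906], 'nested': {'a': [8, 9]}}
`original['nested']['a'].append(982)` → original = {'data': [1, 1, 3, 906], 'nested': {'a': [8, 9, 982]}}; shallow = {'data': [1, 1, 3, 906], 'nested': {'a': [8, 9, 982]}}
`print(shallow['data'])` → prints [1, 1, 3, 906]
`print(shallow['nested']['a'])` → prints [8, 9, 982]
`print(deep['data'])` → prints [1, 1, 3]
`print(deep['nested']['a'])` → prints [8, 9]

Answer:
[1, 1, 3, 906]
[8, 9, 982]
[1, 1, 3]
[8, 9]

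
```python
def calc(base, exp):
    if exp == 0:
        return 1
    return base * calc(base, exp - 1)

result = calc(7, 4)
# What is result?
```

calc(7, 4) = 7 * 7 * 7 * 7 = 2401

Answer: 2401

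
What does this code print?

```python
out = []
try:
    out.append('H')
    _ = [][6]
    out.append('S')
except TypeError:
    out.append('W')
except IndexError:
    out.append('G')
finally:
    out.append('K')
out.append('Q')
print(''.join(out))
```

Execution trace: 'H' (try body) → 'G' (except IndexError) → 'K' (finally) → 'Q' (after the try/except). Output: HGKQ

Answer: HGKQ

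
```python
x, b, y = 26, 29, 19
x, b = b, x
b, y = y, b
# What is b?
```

Trace:
`x, b, y = 26, 29, 19` → x = 26; b = 29; y = 19
`x, b = b, x` → x = 29; b = 26
`b, y = y, b` → b = 19; y = 26
So b = 19

Answer: 19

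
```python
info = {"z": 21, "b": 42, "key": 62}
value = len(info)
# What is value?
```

Trace:
`info = {"z": 21, "b": 42, "key": 62}` → info = {'z': 21, 'b': 42, 'key': 62}
`value = len(info)` → value = 3
So value = 3

Answer: 3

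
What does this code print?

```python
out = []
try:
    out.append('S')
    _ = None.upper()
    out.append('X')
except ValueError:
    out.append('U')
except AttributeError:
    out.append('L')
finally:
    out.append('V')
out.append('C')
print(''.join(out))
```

Execution trace: 'S' (try body) → 'L' (except AttributeError) → 'V' (finally) → 'C' (after the try/except). Output: SLVC

Answer: SLVC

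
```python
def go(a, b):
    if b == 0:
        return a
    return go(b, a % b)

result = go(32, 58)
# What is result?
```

go(32, 58) -> go(58, 32) -> go(32, 26) -> go(26, 6) -> go(6, 2) -> go(2, 0) -> 2

Answer: 2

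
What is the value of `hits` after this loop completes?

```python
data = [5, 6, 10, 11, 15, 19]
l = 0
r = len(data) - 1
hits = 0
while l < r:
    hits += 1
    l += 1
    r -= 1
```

Iterations until pointers meet (list length 6)
`hits` takes the values: 0 → 1 → 2 → 3

Answer: 3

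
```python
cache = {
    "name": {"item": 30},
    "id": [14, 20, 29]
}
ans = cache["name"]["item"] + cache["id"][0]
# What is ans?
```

Trace:
`cache = { ...` → cache = {'name': {'item': 30}, 'id': [14, 20, 29]}
`ans = cache["name"]["item"] + cache["id"][0]` → ans = 44
So ans = 44

Answer: 44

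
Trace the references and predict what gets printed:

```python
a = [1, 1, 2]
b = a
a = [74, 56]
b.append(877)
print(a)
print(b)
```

Key concept: rebinding vs mutation: a is rebound to a new list, b still points at the original.
Step by step:
`a = [1, 1, 2]` → a = [1, 1, 2]
`b = a` → b = [1, 1, 2] (same object as a)
`a = [74, 56]` → a = [74, 56]
`b.append(877)` → b = [1, 1, 2, 877]
`print(a)` → prints [74, 56]
`print(b)` → prints [1, 1, 2, 877]

Answer:
[74, 56]
[1, 1, 2, 877]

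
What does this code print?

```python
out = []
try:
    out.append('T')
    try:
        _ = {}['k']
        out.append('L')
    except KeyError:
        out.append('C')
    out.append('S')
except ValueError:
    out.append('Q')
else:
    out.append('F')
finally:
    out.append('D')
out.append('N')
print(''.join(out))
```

Execution trace: 'T' (try body) → 'C' (inner except KeyError) → 'S' (try body, no exception) → 'F' (else) → 'D' (finally) → 'N' (after the try/except). Output: TCSFDN

Answer: TCSFDN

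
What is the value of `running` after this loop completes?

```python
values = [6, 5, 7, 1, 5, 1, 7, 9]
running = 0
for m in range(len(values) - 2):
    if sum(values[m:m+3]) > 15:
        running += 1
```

Count windows with sum > 15
`running` takes the values: 0 → 1 → 2

Answer: 2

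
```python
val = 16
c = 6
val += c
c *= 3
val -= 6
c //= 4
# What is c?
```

Trace:
`val = 16` → val = 16
`c = 6` → c = 6
`val += c` → val = 22
`c *= 3` → c = 18
`val -= 6` → val = 16
`c //= 4` → c = 4
So c = 4

Answer: 4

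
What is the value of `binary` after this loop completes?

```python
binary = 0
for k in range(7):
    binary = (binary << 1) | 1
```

Build 7 consecutive 1-bits: 0b1111111
`binary` takes the values: 0 → 1 → 3 → 7 → 15 → 31 → 63 → 127

Answer: 127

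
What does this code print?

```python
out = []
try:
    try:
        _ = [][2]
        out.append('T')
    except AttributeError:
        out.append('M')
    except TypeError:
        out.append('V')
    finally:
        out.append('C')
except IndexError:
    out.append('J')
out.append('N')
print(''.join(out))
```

Execution trace: 'C' (finally) → 'J' (outer except IndexError) → 'N' (after the try/except). Output: CJN

Answer: CJN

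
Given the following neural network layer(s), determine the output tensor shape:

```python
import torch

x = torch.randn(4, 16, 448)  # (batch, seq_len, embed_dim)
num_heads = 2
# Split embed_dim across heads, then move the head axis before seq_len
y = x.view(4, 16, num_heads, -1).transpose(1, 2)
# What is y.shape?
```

Input: (4, 16, 448) -> head_dim = 448 // 2 = 224; after view: (4, 16, 2, 224) -> after transpose(1, 2): (4, 2, 16, 224) -> Output: (4, 2, 16, 224)

Answer: (4, 2, 16, 224)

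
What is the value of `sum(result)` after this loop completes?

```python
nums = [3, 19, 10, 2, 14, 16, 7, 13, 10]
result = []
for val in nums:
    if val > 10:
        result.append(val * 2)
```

Sum of doubled values > 10
`result` takes the values: [] → [38] → [38, 28] → [38, 28, 32] → [38, 28, 32, 26]
So `sum(result)` = 124

Answer: 124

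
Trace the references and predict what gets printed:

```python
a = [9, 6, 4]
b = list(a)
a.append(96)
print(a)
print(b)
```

Key concept: list() constructor creates copy.
Step by step:
`a = [9, 6, 4]` → a = [9, 6, 4]
`b = list(a)` → b = [9, 6, 4]
`a.append(96)` → a = [9, 6, 4, 96]
`print(a)` → prints [9, 6, 4, 96]
`print(b)` → prints [9, 6, 4]

Answer:
[9, 6, 4, 96]
[9, 6, 4]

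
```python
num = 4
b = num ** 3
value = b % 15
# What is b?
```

Trace:
`num = 4` → num = 4
`b = num ** 3` → b = 64
`value = b % 15` → value = 4
So b = 64

Answer: 64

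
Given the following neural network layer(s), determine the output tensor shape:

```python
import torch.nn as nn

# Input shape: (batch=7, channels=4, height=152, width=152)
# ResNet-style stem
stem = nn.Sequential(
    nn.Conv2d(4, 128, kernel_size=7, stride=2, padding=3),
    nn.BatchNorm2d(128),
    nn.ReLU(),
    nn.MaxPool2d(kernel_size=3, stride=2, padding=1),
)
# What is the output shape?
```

Input: (7, 4, 152, 152) -> after Conv2d 7x7 stride=2: (7, 128, 76, 76) -> Output: (7, 128, 38, 38)

Answer: (7, 128, 38, 38)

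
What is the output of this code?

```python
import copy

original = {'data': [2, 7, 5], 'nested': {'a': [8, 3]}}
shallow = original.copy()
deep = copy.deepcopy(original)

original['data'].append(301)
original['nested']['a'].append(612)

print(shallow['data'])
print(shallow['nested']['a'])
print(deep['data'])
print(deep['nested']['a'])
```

Key concept: comparing shallow vs deep copy.
Step by step:
`original = {'data': [2, 7, 5], 'nested': {'a': [8, 3]}}` → original = {'data': [2, 7, 5], 'nested': {'a': [8, 3]}}
`shallow = original.copy()` → shallow = {'data': [2, 7, 5], 'nested': {'a': [8, 3]}}
`deep = copy.deepcopy(original)` → deep = {'data': [2, 7, 5], 'nested': {'a': [8, 3]}}
`original['data'].append(301)` → original = {'data': [2, 7, 5, 301], 'nested': {'a': [8, 3]}}; shallow = {'data': [2, 7, 5, 301], 'nested': {'a': [8, 3]}}
`original['nested']['a'].append(612)` → original = {'data': [2, 7, 5, 301], 'nested': {'a': [8, 3, 612]}}; shallow = {'data': [2, 7, 5, 301], 'nested': {'a': [8, 3, 612]}}
`print(shallow['data'])` → prints [2, 7, 5, 301]
`print(shallow['nested']['a'])` → prints [8, 3, 612]
`print(deep['data'])` → prints [2, 7, 5]
`print(deep['nested']['a'])` → prints [8, 3]

Answer:
[2, 7, 5, 301]
[8, 3, 612]
[2, 7, 5]
[8, 3]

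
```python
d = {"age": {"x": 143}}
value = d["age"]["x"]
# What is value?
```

Trace:
`d = {"age": {"x": 143}}` → d = {'age': {'x': 143}}
`value = d["age"]["x"]` → value = 143
So value = 143

Answer: 143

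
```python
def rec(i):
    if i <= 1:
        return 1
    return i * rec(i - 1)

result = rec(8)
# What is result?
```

rec(8) = 8 * 7 * 6 * 5 * 4 * 3 * 2 * 1 = 40320

Answer: 40320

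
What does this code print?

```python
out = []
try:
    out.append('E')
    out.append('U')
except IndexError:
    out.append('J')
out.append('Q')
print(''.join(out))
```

Execution trace: 'E' (try body) → 'U' (try body, no exception) → 'Q' (after the try/except). Output: EUQ

Answer: EUQ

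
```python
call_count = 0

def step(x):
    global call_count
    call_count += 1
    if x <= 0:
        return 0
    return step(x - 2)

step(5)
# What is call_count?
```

Linear recursion stepping by 2: 4 calls from x=5 down to ≤0.

Answer: 4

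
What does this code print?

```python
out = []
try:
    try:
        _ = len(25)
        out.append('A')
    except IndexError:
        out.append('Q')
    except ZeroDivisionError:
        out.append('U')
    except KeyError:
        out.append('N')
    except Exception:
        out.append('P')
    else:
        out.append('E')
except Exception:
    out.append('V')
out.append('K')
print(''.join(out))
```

Execution trace: 'P' (inner except Exception) → 'K' (after the try/except). Output: PK

Answer: PK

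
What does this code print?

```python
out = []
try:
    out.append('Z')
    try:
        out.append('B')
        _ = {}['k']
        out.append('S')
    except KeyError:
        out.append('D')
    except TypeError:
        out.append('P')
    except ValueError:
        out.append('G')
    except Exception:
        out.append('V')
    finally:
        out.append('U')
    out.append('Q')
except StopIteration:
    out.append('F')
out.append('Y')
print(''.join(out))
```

Execution trace: 'Z' (try body) → 'B' (inner try body) → 'D' (inner except KeyError) → 'U' (inner finally) → 'Q' (try body, no exception) → 'Y' (after the try/except). Output: ZBDUQY

Answer: ZBDUQY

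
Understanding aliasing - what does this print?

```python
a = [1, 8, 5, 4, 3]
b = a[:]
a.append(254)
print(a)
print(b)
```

Key concept: slice [:] creates copy.
Step by step:
`a = [1, 8, 5, 4, 3]` → a = [1, 8, 5, 4, 3]
`b = a[:]` → b = [1, 8, 5, 4, 3]
`a.append(254)` → a = [1, 8, 5, 4, 3, 254]
`print(a)` → prints [1, 8, 5, 4, 3, 254]
`print(b)` → prints [1, 8, 5, 4, 3]

Answer:
[1, 8, 5, 4, 3, 254]
[1, 8, 5, 4, 3]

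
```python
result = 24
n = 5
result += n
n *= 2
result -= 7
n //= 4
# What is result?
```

Trace:
`result = 24` → result = 24
`n = 5` → n = 5
`result += n` → result = 29
`n *= 2` → n = 10
`result -= 7` → result = 22
`n //= 4` → n = 2
So result = 22

Answer: 22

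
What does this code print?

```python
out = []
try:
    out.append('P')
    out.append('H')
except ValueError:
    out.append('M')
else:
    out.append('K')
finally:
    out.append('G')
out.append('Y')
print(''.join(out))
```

Execution trace: 'P' (try body) → 'H' (try body, no exception) → 'K' (else) → 'G' (finally) → 'Y' (after the try/except). Output: PHKGY

Answer: PHKGY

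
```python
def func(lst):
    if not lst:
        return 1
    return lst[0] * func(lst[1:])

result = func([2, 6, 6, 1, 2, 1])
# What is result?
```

Product over [2, 6, 6, 1, 2, 1] = 2 * 6 * 6 * 1 * 2 * 1 = 144

Answer: 144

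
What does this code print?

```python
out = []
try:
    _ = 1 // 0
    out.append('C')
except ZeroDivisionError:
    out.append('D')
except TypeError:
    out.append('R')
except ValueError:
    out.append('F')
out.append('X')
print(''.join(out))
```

Execution trace: 'D' (except ZeroDivisionError) → 'X' (after the try/except). Output: DX

Answer: DX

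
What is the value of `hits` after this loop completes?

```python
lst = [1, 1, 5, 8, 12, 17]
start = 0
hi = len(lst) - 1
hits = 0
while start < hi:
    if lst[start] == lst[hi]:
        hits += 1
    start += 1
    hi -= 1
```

Count matching pairs from ends
`hits` takes the values: 0

Answer: 0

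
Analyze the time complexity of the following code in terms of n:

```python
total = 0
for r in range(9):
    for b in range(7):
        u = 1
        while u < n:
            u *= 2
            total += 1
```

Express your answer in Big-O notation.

Each loop level contributes: 1 × 1 × log n. Multiplying the contributions gives O(log n).

Answer: O(log n)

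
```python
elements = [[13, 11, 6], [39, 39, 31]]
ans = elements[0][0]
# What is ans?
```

Trace:
`elements = [[13, 11, 6], [39, 39, 31]]` → elements = [[13, 11, 6], [39, 39, 31]]
`ans = elements[0][0]` → ans = 13
So ans = 13

Answer: 13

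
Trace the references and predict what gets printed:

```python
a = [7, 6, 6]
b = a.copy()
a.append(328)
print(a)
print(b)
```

Key concept: list.copy() creates independent copy.
Step by step:
`a = [7, 6, 6]` → a = [7, 6, 6]
`b = a.copy()` → b = [7, 6, 6]
`a.append(328)` → a = [7, 6, 6, 328]
`print(a)` → prints [7, 6, 6, 328]
`print(b)` → prints [7, 6, 6]

Answer:
[7, 6, 6, 328]
[7, 6, 6]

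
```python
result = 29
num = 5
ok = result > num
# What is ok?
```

Trace:
`result = 29` → result = 29
`num = 5` → num = 5
`ok = result > num` → ok = True
So ok = True

Answer: True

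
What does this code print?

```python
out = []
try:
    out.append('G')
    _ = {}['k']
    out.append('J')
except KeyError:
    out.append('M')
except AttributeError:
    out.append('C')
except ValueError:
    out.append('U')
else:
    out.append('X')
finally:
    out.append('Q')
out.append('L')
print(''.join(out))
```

Execution trace: 'G' (try body) → 'M' (except KeyError) → 'Q' (finally) → 'L' (after the try/except). Output: GMQL

Answer: GMQL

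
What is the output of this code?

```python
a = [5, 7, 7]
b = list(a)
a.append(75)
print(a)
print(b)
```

Key concept: list() constructor creates copy.
Step by step:
`a = [5, 7, 7]` → a = [5, 7, 7]
`b = list(a)` → b = [5, 7, 7]
`a.append(75)` → a = [5, 7, 7, 75]
`print(a)` → prints [5, 7, 7, 75]
`print(b)` → prints [5, 7, 7]

Answer:
[5, 7, 7, 75]
[5, 7, 7]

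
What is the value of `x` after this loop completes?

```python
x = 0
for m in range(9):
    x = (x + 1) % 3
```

Increment mod 3, 9 times = 0
`x` takes the values: 0 → 1 → 2 → 0 → 1 → 2 → 0 → 1 → 2 → 0

Answer: 0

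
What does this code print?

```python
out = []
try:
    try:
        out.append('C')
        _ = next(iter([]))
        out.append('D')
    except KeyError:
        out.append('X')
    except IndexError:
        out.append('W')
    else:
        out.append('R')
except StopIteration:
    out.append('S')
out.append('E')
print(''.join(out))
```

Execution trace: 'C' (try body) → 'S' (outer except StopIteration) → 'E' (after the try/except). Output: CSE

Answer: CSE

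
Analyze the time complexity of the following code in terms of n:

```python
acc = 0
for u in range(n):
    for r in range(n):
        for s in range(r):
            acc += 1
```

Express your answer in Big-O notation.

Each loop level contributes: n × n × n. Multiplying the contributions gives O(n^3).

Answer: O(n^3)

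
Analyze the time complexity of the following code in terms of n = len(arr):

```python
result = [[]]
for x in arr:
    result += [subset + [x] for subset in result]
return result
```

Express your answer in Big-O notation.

This is subset (power-set) generation — 2^n subsets, each materialised as a list of up to n elements. Time complexity: O(n · 2^n).

Answer: O(n · 2^n)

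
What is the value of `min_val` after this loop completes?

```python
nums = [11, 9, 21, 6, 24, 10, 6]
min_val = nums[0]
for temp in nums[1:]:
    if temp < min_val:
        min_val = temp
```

Minimum of [11, 9, 21, 6, 24, 10, 6]
`min_val` takes the values: 11 → 9 → 6

Answer: 6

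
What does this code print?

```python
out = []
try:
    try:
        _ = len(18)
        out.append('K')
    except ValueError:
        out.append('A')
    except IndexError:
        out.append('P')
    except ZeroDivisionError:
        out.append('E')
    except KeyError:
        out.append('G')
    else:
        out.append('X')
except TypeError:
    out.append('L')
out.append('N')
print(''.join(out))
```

Execution trace: 'L' (outer except TypeError) → 'N' (after the try/except). Output: LN

Answer: LN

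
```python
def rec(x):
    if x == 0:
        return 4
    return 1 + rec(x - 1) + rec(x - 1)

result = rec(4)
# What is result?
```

rec(x) = 1 + 2·rec(x-1), rec(0)=4. Closed form: (4+1)·2^4 - 1 = 79.

Answer: 79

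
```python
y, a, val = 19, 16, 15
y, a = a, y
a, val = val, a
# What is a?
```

Trace:
`y, a, val = 19, 16, 15` → y = 19; a = 16; val = 15
`y, a = a, y` → y = 16; a = 19
`a, val = val, a` → a = 15; val = 19
So a = 15

Answer: 15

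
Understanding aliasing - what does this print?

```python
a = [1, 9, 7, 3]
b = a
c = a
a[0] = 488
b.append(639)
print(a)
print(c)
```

Key concept: multiple aliases.
Step by step:
`a = [1, 9, 7, 3]` → a = [1, 9, 7, 3]
`b = a` → b = [1, 9, 7, 3] (same object as a)
`c = a` → c = [1, 9, 7, 3] (same object as a, b)
`a[0] = 488` → a = [488, 9, 7, 3] (same object as b, c); b = [488, 9, 7, 3] (same object as a, c); c = [488, 9, 7, 3] (same object as a, b)
`b.append(639)` → a = [488, 9, 7, 3, 639] (same object as b, c); b = [488, 9, 7, 3, 639] (same object as a, c); c = [488, 9, 7, 3, 639] (same object as a, b)
`print(a)` → prints [488, 9, 7, 3, 639]
`print(c)` → prints [488, 9, 7, 3, 639]

Answer:
[488, 9, 7, 3, 639]
[488, 9, 7, 3, 639]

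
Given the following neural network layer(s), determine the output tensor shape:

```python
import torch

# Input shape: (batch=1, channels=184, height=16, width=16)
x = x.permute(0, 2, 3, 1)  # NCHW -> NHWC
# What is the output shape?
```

Input: (1, 184, 16, 16) -> Output: (1, 16, 16, 184)

Answer: (1, 16, 16, 184)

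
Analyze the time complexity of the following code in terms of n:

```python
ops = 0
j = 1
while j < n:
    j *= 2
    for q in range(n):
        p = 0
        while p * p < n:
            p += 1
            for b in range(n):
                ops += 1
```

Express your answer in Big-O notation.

Each loop level contributes: log n × n × √n × n. Multiplying the contributions gives O(n^2√n log n).

Answer: O(n^2√n log n)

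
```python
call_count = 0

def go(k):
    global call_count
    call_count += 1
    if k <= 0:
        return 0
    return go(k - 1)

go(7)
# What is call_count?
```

Linear recursion stepping by 1: 8 calls from k=7 down to ≤0.

Answer: 8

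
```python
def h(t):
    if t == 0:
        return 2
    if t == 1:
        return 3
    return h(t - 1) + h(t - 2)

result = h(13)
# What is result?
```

Build up from base cases: h(0)=2, h(1)=3, h(2)=5, h(3)=8, h(4)=13, h(5)=21, h(6)=34, ..., h(13)=987

Answer: 987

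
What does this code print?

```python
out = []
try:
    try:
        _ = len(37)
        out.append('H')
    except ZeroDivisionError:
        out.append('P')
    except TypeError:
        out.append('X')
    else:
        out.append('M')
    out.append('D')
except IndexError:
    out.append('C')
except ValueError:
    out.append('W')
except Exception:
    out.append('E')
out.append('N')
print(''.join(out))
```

Execution trace: 'X' (inner except TypeError) → 'D' (try body, no exception) → 'N' (after the try/except). Output: XDN

Answer: XDN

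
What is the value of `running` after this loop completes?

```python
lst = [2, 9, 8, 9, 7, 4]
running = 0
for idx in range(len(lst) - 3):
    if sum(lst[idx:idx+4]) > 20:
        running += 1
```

Count windows with sum > 20
`running` takes the values: 0 → 1 → 2 → 3

Answer: 3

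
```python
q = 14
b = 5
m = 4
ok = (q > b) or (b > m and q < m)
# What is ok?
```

Trace:
`q = 14` → q = 14
`b = 5` → b = 5
`m = 4` → m = 4
`ok = (q > b) or (b > m and q < m)` → ok = True
So ok = True

Answer: True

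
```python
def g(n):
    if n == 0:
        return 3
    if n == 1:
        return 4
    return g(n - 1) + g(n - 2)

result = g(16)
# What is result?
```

Build up from base cases: g(0)=3, g(1)=4, g(2)=7, g(3)=11, g(4)=18, g(5)=29, g(6)=47, ..., g(16)=5778

Answer: 5778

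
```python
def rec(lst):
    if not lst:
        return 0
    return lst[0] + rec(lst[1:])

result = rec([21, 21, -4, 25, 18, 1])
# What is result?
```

21 + 21 + (-4) + 25 + 18 + 1 + 0 = 82

Answer: 82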